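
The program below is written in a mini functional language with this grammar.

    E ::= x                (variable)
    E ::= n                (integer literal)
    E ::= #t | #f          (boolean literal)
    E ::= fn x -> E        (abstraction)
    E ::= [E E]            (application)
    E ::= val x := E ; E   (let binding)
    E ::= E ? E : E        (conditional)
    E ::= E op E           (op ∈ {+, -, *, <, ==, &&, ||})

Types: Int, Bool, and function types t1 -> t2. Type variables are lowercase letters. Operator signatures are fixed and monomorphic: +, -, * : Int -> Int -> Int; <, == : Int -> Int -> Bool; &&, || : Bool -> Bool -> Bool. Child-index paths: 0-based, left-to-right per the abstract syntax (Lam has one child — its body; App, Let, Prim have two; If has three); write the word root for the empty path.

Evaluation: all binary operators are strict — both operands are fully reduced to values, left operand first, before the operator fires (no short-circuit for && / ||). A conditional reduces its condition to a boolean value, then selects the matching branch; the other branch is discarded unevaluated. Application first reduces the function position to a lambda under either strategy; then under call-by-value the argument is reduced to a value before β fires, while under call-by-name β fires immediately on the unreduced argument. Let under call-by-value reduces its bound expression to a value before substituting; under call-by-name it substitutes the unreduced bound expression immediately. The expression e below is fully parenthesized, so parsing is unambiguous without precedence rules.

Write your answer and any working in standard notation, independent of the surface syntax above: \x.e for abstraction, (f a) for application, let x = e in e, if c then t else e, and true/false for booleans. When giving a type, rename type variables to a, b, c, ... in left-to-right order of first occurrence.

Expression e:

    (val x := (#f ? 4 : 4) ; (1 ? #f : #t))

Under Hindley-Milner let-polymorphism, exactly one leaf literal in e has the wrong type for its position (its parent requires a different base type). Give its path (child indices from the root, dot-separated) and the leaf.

Trace:
  unify Bool ~ Bool
  unify Int ~ Int
let x : Int
  unify Int ~ Bool
  FAIL: mismatch Int ~ Bool

Answer: 1.0 : 1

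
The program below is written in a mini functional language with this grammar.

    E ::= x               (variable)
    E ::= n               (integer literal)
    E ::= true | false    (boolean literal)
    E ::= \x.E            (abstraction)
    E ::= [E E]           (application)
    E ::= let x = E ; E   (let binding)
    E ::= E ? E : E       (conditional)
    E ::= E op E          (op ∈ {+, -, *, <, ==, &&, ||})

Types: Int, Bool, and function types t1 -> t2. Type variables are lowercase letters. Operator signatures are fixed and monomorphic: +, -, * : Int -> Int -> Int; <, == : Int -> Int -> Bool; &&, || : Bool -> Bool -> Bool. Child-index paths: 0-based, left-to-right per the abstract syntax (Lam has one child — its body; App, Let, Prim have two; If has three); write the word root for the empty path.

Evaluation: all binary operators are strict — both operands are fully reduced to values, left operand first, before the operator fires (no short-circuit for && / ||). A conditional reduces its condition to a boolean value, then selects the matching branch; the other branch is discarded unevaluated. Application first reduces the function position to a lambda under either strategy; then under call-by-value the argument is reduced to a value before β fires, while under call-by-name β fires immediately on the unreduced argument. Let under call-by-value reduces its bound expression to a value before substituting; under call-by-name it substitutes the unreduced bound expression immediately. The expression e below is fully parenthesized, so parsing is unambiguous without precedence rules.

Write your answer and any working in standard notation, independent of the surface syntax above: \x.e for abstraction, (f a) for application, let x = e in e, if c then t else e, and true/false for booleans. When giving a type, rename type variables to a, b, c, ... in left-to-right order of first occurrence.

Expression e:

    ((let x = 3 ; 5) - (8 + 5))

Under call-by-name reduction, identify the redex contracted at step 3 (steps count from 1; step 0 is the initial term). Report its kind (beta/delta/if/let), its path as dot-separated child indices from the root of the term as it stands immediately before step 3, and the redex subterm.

Working:
step 0: ((let x = 3 in 5) - (8 + 5))
step 1: [let@0] (5 - (8 + 5))
step 2: [delta@1] (5 - 13)
step 3: [delta@root] -8

Answer: delta at root : (5 - 13)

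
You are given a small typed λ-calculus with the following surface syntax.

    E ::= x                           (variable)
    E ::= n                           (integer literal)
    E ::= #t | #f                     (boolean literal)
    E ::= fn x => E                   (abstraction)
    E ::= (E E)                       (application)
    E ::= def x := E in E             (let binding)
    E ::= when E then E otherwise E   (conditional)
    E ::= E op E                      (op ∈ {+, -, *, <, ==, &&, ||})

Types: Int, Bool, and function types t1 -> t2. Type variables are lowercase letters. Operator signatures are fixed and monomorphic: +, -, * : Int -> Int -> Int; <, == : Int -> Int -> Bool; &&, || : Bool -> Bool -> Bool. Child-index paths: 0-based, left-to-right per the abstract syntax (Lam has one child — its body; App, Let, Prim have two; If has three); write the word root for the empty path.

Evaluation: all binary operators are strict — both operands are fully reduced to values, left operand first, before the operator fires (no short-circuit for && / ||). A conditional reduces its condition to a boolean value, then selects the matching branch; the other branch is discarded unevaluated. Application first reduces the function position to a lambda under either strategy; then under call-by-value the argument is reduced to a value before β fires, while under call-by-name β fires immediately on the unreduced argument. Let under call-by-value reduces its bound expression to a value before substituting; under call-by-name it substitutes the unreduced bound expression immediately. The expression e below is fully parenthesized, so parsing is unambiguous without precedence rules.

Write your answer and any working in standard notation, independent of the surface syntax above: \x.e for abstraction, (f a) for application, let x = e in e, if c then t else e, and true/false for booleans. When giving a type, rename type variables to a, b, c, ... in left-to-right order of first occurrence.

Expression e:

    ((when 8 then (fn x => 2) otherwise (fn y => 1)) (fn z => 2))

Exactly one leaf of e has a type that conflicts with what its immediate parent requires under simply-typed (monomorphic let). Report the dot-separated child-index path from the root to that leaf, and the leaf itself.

Derivation:
  unify Int ~ Bool
  FAIL: mismatch Int ~ Bool

Answer: 0.0 : 8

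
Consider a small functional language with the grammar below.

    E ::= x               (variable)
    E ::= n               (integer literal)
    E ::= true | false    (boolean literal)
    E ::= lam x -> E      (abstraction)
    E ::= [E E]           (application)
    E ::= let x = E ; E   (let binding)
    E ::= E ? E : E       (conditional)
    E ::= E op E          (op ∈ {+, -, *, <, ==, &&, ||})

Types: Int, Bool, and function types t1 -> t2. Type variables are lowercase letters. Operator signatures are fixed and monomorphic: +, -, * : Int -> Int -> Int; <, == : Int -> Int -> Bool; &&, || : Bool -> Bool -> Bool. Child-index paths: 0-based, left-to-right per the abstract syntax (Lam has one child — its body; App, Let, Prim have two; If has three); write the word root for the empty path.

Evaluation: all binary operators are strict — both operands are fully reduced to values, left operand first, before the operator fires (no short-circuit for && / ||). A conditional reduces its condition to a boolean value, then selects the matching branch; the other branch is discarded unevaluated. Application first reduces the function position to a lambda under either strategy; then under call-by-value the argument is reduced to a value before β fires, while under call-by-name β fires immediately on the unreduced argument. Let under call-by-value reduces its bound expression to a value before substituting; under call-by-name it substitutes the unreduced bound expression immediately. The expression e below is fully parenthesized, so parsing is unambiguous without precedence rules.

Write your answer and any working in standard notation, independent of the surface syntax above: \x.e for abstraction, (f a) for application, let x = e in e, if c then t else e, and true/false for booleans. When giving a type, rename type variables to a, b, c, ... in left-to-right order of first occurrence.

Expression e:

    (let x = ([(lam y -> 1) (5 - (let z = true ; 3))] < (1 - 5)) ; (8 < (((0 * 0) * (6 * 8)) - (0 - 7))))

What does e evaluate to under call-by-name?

Answer: false

Working:
step 0: (let x = (((\y.1) (5 - (let z = true in 3))) < (1 - 5)) in (8 < (((0 * 0) * (6 * 8)) - (0 - 7))))
step 1: [let@root] (8 < (((0 * 0) * (6 * 8)) - (0 - 7)))
step 2: [delta@1.0.0] (8 < ((0 * (6 * 8)) - (0 - 7)))
step 3: [delta@1.0.1] (8 < ((0 * 48) - (0 - 7)))
step 4: [delta@1.0] (8 < (0 - (0 - 7)))
step 5: [delta@1.1] (8 < (0 - -7))
step 6: [delta@1] (8 < 7)
step 7: [delta@root] false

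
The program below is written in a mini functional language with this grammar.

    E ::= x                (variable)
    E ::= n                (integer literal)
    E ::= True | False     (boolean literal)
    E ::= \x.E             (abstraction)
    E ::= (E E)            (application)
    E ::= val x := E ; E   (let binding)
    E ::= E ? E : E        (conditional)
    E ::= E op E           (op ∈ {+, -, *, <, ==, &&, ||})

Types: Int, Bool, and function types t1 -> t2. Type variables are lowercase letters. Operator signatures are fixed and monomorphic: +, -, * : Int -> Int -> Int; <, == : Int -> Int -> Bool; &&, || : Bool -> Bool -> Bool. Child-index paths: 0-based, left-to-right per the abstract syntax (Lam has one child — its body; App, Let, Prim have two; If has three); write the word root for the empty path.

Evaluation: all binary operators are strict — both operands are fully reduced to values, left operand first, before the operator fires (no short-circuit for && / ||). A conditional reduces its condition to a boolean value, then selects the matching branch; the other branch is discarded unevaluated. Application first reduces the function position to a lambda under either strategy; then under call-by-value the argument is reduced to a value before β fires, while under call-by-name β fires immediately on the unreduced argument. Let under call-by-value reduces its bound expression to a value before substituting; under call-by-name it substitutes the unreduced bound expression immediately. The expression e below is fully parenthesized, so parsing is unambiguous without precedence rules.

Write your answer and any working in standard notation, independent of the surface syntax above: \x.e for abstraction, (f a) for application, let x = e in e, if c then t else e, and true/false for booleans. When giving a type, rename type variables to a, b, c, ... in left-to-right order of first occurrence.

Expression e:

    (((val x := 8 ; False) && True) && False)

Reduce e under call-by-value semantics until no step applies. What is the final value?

Answer: false

Derivation:
step 0: (((let x = 8 in false) && true) && false)
step 1: [let@0.0] ((false && true) && false)
step 2: [delta@0] (false && false)
step 3: [delta@root] false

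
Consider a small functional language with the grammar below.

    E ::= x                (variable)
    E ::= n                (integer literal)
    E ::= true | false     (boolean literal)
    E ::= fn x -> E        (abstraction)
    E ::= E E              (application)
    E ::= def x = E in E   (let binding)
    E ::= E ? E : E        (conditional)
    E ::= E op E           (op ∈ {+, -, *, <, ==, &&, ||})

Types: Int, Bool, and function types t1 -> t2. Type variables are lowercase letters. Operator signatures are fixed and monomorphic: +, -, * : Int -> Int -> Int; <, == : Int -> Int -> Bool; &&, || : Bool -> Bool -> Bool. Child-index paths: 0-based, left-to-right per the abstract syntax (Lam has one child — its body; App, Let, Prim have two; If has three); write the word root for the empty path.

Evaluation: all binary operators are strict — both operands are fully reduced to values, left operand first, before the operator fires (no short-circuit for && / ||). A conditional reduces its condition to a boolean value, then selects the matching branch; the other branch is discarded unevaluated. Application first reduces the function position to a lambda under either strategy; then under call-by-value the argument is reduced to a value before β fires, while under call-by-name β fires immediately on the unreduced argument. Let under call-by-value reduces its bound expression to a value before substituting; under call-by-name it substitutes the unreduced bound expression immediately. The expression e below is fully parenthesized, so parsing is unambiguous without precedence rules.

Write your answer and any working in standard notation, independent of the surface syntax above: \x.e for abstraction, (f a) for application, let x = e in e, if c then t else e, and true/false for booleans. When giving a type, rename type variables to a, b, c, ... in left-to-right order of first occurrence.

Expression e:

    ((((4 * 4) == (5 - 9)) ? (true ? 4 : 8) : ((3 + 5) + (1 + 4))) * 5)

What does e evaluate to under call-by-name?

Answer: 65

Trace:
step 0: ((if ((4 * 4) == (5 - 9)) then (if true then 4 else 8) else ((3 + 5) + (1 + 4))) * 5)
step 1: [delta@0.0.0] ((if (16 == (5 - 9)) then (if true then 4 else 8) else ((3 + 5) + (1 + 4))) * 5)
step 2: [delta@0.0.1] ((if (16 == -4) then (if true then 4 else 8) else ((3 + 5) + (1 + 4))) * 5)
step 3: [delta@0.0] ((if false then (if true then 4 else 8) else ((3 + 5) + (1 + 4))) * 5)
step 4: [if@0] (((3 + 5) + (1 + 4)) * 5)
step 5: [delta@0.0] ((8 + (1 + 4)) * 5)
step 6: [delta@0.1] ((8 + 5) * 5)
step 7: [delta@0] (13 * 5)
step 8: [delta@root] 65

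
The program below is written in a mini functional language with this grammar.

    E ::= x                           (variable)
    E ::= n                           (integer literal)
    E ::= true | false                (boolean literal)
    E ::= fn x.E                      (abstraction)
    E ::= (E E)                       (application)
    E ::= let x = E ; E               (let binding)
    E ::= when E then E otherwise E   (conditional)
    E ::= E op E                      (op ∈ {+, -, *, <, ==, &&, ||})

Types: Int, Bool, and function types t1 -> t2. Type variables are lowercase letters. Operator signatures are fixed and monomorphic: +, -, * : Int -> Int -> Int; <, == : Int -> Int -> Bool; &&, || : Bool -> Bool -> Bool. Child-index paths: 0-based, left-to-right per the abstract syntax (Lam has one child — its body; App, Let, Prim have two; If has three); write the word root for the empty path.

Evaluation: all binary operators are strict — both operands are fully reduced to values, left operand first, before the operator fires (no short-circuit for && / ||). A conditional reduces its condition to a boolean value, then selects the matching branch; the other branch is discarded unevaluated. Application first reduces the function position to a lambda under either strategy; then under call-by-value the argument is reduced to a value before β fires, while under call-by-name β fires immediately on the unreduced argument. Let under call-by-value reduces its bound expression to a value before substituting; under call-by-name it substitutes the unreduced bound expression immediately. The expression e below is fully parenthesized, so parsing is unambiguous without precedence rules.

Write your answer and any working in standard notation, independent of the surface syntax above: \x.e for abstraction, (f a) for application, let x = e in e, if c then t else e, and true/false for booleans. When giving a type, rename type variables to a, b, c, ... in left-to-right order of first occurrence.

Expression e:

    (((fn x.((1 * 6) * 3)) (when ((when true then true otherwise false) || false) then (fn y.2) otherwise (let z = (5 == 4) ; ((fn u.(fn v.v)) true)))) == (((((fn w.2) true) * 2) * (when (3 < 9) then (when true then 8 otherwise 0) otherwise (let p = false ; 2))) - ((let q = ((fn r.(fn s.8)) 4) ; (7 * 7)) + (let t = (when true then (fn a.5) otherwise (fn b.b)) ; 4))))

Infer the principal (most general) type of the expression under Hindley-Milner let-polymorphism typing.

Answer: Bool

Working:
  unify Int ~ Int
  unify Int ~ Int
  unify Int ~ Int
  unify Int ~ Int
\x._ : a -> Int
  unify Bool ~ Bool
  unify Bool ~ Bool
  unify Bool ~ Bool
  unify Bool ~ Bool
  unify Bool ~ Bool
\y._ : b -> Int
  unify Int ~ Int
  unify Int ~ Int
let z : Bool
v : d
\v._ : d -> d
\u._ : c -> d -> d
  unify c -> d -> d ~ Bool -> e
  unify c ~ Bool
  unify d -> d ~ e
_ _ : d -> d
  unify b -> Int ~ d -> d
  unify b ~ d
  unify Int ~ d
  unify a -> Int ~ (Int -> Int) -> f
  unify a ~ Int -> Int
  unify Int ~ f
_ _ : Int
  unify Int ~ Int
\w._ : g -> Int
  unify g -> Int ~ Bool -> h
  unify g ~ Bool
  unify Int ~ h
_ _ : Int
  unify Int ~ Int
  unify Int ~ Int
  unify Int ~ Int
  unify Int ~ Int
  unify Int ~ Int
  unify Bool ~ Bool
  unify Bool ~ Bool
  unify Int ~ Int
let p : Bool
  unify Int ~ Int
  unify Int ~ Int
  unify Int ~ Int
\s._ : j -> Int
\r._ : i -> j -> Int
  unify i -> j -> Int ~ Int -> k
  unify i ~ Int
  unify j -> Int ~ k
_ _ : j -> Int
let q : forall. j -> Int
  unify Int ~ Int
  unify Int ~ Int
  unify Int ~ Int
  unify Bool ~ Bool
\a._ : l -> Int
b : m
\b._ : m -> m
  unify l -> Int ~ m -> m
  unify l ~ m
  unify Int ~ m
let t : Int -> Int
  unify Int ~ Int
  unify Int ~ Int
  unify Int ~ Int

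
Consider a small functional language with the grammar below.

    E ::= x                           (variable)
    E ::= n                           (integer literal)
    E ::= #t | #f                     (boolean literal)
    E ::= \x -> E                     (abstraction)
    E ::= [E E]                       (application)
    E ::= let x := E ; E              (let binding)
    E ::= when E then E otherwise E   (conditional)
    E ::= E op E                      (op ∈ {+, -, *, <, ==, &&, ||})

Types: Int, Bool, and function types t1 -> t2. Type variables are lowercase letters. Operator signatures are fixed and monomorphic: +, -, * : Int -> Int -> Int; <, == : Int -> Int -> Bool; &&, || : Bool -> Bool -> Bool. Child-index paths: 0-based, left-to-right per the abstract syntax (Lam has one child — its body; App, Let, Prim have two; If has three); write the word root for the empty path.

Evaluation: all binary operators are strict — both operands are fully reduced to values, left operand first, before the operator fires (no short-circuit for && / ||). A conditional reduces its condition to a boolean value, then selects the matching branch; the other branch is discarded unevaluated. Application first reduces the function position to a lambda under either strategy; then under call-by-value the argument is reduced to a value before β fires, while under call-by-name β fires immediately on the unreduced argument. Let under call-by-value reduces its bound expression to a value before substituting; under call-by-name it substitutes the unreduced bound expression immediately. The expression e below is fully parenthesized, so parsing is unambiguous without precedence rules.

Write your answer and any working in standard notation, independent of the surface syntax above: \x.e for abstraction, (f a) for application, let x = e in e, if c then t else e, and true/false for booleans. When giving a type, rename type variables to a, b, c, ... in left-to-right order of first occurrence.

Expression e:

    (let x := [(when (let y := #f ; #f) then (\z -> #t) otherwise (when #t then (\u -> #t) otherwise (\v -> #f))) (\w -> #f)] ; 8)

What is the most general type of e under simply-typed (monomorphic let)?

Trace:
let y : Bool
  unify Bool ~ Bool
\z._ : a -> Bool
  unify Bool ~ Bool
\u._ : b -> Bool
\v._ : c -> Bool
  unify b -> Bool ~ c -> Bool
  unify b ~ c
  unify Bool ~ Bool
  unify a -> Bool ~ c -> Bool
  unify a ~ c
  unify Bool ~ Bool
\w._ : d -> Bool
  unify c -> Bool ~ (d -> Bool) -> e
  unify c ~ d -> Bool
  unify Bool ~ e
_ _ : Bool
let x : Bool

Answer: Int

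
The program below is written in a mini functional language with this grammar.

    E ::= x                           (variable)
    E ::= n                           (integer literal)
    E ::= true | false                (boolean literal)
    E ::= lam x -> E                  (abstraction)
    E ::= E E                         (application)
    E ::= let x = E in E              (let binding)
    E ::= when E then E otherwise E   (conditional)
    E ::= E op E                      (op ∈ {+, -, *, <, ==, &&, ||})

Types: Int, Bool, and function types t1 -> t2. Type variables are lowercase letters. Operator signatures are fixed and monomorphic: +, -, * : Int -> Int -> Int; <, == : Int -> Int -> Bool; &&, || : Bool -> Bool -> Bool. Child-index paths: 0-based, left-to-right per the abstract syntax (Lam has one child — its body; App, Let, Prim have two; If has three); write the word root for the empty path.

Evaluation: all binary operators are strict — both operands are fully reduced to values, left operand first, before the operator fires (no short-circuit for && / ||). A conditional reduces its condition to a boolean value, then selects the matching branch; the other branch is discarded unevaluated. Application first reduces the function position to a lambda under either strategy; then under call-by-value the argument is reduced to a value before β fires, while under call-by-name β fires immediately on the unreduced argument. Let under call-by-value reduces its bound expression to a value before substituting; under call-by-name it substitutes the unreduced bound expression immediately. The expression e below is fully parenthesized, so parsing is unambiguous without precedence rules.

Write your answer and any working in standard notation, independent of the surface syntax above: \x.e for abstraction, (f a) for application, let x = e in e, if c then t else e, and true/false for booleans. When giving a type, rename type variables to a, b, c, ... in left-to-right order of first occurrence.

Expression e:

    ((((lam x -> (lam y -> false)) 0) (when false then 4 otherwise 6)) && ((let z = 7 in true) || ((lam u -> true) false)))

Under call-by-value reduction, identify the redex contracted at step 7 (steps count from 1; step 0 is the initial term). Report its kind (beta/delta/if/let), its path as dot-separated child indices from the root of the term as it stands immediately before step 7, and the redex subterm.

Derivation:
step 0: ((((\x.(\y.false)) 0) (if false then 4 else 6)) && ((let z = 7 in true) || ((\u.true) false)))
step 1: [beta@0.0] (((\y.false) (if false then 4 else 6)) && ((let z = 7 in true) || ((\u.true) false)))
step 2: [if@0.1] (((\y.false) 6) && ((let z = 7 in true) || ((\u.true) false)))
step 3: [beta@0] (false && ((let z = 7 in true) || ((\u.true) false)))
step 4: [let@1.0] (false && (true || ((\u.true) false)))
step 5: [beta@1.1] (false && (true || true))
step 6: [delta@1] (false && true)
step 7: [delta@root] false

Answer: delta at root : (false && true)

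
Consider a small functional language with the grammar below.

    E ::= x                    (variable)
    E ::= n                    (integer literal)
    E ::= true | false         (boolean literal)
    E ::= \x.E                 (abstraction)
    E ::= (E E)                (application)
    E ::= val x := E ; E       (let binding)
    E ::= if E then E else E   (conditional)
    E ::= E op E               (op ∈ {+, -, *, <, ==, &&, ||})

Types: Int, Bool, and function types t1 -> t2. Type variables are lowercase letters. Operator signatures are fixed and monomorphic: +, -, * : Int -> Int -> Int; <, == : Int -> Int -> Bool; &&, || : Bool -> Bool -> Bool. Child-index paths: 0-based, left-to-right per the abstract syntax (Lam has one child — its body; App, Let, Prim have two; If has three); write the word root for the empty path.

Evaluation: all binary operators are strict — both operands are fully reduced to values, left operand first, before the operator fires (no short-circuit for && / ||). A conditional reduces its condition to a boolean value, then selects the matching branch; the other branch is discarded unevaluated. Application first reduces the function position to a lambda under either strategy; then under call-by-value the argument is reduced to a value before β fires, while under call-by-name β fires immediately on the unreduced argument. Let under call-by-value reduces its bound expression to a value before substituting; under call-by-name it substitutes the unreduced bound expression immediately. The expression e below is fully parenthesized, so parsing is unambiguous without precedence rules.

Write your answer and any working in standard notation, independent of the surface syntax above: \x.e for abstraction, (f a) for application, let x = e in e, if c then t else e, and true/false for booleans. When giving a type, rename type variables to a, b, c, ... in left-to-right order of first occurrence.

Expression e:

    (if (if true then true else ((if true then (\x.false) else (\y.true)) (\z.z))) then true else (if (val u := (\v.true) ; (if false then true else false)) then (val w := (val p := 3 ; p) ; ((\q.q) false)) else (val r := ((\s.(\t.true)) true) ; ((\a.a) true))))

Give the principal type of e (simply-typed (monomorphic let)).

Trace:
  unify Bool ~ Bool
  unify Bool ~ Bool
\x._ : a -> Bool
\y._ : b -> Bool
  unify a -> Bool ~ b -> Bool
  unify a ~ b
  unify Bool ~ Bool
z : c
\z._ : c -> c
  unify b -> Bool ~ (c -> c) -> d
  unify b ~ c -> c
  unify Bool ~ d
_ _ : Bool
  unify Bool ~ Bool
  unify Bool ~ Bool
\v._ : e -> Bool
let u : e -> Bool
  unify Bool ~ Bool
  unify Bool ~ Bool
  unify Bool ~ Bool
let p : Int
p : Int
let w : Int
q : f
\q._ : f -> f
  unify f -> f ~ Bool -> g
  unify f ~ Bool
  unify Bool ~ g
_ _ : Bool
\t._ : i -> Bool
\s._ : h -> i -> Bool
  unify h -> i -> Bool ~ Bool -> j
  unify h ~ Bool
  unify i -> Bool ~ j
_ _ : i -> Bool
let r : i -> Bool
a : k
\a._ : k -> k
  unify k -> k ~ Bool -> l
  unify k ~ Bool
  unify Bool ~ l
_ _ : Bool
  unify Bool ~ Bool
  unify Bool ~ Bool

Answer: Bool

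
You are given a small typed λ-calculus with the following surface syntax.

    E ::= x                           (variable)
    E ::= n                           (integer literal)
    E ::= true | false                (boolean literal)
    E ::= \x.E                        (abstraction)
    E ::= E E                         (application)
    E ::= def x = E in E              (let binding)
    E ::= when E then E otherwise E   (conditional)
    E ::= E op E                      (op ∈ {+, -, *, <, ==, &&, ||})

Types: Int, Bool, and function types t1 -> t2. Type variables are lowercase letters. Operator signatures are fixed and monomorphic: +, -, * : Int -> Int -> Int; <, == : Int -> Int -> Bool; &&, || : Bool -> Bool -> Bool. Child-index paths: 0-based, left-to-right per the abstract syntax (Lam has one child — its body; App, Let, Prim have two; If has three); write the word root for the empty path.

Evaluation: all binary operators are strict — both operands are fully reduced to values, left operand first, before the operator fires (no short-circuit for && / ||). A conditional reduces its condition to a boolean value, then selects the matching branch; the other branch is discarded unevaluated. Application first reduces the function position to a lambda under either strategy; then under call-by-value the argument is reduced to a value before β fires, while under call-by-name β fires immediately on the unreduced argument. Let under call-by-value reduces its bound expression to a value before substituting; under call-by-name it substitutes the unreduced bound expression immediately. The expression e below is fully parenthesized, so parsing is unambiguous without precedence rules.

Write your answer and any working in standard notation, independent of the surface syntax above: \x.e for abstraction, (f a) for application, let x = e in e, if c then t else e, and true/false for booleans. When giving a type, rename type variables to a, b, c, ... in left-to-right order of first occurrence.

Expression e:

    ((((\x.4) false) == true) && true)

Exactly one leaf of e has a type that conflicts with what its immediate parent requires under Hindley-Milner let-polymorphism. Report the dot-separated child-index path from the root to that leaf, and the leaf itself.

Derivation:
\x._ : a -> Int
  unify a -> Int ~ Bool -> b
  unify a ~ Bool
  unify Int ~ b
_ _ : Int
  unify Int ~ Int
  unify Bool ~ Int
  FAIL: mismatch Bool ~ Int

Answer: 0.1 : true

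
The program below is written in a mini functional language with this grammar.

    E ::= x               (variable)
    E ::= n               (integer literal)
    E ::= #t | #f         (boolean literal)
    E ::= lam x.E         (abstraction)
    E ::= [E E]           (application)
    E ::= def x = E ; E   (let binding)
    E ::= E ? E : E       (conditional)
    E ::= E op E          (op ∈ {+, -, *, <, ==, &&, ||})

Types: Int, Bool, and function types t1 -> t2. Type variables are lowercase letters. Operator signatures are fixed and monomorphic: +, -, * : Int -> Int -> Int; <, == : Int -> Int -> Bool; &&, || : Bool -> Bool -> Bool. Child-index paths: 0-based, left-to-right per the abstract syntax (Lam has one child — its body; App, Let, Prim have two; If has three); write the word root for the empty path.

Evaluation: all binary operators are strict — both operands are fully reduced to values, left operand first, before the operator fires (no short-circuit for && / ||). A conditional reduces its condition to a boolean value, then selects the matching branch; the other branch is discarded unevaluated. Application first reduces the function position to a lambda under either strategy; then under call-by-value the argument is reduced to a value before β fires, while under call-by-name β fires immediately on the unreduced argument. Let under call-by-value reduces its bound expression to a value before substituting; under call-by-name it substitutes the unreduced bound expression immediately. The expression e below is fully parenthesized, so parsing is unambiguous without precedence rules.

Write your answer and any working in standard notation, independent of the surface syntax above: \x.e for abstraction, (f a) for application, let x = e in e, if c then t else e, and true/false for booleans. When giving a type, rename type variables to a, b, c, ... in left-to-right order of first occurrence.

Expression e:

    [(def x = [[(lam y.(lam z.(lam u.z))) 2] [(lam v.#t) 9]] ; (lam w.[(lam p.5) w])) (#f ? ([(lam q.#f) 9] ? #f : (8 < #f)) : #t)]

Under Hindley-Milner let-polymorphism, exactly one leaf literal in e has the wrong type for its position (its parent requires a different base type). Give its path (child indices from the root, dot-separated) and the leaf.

Answer: 1.1.2.1 : false

Derivation:
z : b
\u._ : c -> b
\z._ : b -> c -> b
\y._ : a -> b -> c -> b
  unify a -> b -> c -> b ~ Int -> d
  unify a ~ Int
  unify b -> c -> b ~ d
_ _ : b -> c -> b
\v._ : e -> Bool
  unify e -> Bool ~ Int -> f
  unify e ~ Int
  unify Bool ~ f
_ _ : Bool
  unify b -> c -> b ~ Bool -> g
  unify b ~ Bool
  unify c -> Bool ~ g
_ _ : c -> Bool
let x : forall. c -> Bool
\p._ : i -> Int
w : h
  unify i -> Int ~ h -> j
  unify i ~ h
  unify Int ~ j
_ _ : Int
\w._ : h -> Int
  unify Bool ~ Bool
\q._ : k -> Bool
  unify k -> Bool ~ Int -> l
  unify k ~ Int
  unify Bool ~ l
_ _ : Bool
  unify Bool ~ Bool
  unify Int ~ Int
  unify Bool ~ Int
  FAIL: mismatch Bool ~ Int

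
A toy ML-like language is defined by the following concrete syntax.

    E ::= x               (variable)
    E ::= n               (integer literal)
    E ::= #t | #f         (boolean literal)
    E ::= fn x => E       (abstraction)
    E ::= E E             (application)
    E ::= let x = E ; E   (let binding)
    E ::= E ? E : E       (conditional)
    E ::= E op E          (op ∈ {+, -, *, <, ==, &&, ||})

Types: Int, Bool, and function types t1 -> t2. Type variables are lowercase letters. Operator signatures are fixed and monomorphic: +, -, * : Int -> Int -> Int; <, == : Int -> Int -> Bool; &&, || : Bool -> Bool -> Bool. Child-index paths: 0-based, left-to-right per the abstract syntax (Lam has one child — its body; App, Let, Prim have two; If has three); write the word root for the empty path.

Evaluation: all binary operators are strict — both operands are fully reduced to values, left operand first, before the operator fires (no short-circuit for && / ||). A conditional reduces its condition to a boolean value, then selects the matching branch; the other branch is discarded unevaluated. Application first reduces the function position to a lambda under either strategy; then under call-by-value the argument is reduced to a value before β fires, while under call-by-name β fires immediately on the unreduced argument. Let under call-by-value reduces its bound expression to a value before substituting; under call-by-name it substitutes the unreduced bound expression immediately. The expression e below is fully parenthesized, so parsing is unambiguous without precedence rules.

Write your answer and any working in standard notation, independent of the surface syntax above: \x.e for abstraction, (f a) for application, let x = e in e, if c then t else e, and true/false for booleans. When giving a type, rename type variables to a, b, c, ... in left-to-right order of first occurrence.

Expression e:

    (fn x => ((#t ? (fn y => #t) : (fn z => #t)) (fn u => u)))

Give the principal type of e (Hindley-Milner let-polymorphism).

Working:
  unify Bool ~ Bool
\y._ : b -> Bool
\z._ : c -> Bool
  unify b -> Bool ~ c -> Bool
  unify b ~ c
  unify Bool ~ Bool
u : d
\u._ : d -> d
  unify c -> Bool ~ (d -> d) -> e
  unify c ~ d -> d
  unify Bool ~ e
_ _ : Bool
\x._ : a -> Bool

Answer: a -> Bool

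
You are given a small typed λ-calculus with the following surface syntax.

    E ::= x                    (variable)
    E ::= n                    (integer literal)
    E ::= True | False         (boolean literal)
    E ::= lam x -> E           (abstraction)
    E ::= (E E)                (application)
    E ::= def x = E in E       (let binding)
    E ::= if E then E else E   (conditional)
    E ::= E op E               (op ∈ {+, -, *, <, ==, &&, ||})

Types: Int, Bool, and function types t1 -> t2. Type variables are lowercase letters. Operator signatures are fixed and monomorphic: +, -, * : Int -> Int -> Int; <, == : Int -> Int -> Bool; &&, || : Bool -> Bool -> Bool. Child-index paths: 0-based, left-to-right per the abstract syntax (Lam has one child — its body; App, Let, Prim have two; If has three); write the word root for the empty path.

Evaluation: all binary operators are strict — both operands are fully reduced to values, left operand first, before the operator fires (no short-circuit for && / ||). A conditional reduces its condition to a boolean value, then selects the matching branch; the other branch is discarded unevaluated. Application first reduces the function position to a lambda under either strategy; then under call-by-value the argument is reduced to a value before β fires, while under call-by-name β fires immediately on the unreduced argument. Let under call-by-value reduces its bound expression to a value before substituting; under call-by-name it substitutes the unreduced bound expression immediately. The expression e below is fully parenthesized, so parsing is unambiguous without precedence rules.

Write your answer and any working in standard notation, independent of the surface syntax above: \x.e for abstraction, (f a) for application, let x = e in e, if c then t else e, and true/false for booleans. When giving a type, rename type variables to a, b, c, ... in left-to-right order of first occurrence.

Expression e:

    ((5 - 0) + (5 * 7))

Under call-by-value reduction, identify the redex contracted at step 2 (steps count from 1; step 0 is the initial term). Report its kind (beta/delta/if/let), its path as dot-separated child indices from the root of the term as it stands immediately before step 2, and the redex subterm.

Working:
step 0: ((5 - 0) + (5 * 7))
step 1: [delta@0] (5 + (5 * 7))
step 2: [delta@1] (5 + 35)

Answer: delta at 1 : (5 * 7)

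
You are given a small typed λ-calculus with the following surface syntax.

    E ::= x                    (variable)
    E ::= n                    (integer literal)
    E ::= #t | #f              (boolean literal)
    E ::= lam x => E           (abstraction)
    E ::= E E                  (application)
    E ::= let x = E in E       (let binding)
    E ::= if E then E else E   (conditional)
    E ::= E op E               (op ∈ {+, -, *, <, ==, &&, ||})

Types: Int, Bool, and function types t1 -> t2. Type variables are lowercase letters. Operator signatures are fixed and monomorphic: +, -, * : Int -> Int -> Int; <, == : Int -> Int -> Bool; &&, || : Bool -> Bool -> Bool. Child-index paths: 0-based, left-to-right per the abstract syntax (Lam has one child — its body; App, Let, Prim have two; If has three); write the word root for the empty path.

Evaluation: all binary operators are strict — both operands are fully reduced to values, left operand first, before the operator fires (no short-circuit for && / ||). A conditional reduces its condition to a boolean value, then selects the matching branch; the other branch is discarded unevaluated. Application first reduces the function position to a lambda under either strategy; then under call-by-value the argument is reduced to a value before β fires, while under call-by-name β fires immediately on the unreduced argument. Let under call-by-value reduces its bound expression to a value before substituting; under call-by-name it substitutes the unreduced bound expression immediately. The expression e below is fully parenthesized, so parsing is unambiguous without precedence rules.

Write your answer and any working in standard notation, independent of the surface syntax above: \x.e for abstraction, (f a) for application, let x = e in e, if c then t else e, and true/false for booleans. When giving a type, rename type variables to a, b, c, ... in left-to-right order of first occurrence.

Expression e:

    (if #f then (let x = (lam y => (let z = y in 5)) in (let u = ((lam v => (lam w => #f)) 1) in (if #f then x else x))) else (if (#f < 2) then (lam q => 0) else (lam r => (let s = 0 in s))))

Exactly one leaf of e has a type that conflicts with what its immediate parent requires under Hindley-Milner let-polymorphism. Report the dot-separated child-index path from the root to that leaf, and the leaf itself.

Answer: 2.0.0 : false

Working:
  unify Bool ~ Bool
y : a
let z : a
\y._ : a -> Int
let x : forall. a -> Int
\w._ : c -> Bool
\v._ : b -> c -> Bool
  unify b -> c -> Bool ~ Int -> d
  unify b ~ Int
  unify c -> Bool ~ d
_ _ : c -> Bool
let u : forall. c -> Bool
  unify Bool ~ Bool
x : e -> Int
x : f -> Int
  unify e -> Int ~ f -> Int
  unify e ~ f
  unify Int ~ Int
  unify Bool ~ Int
  FAIL: mismatch Bool ~ Int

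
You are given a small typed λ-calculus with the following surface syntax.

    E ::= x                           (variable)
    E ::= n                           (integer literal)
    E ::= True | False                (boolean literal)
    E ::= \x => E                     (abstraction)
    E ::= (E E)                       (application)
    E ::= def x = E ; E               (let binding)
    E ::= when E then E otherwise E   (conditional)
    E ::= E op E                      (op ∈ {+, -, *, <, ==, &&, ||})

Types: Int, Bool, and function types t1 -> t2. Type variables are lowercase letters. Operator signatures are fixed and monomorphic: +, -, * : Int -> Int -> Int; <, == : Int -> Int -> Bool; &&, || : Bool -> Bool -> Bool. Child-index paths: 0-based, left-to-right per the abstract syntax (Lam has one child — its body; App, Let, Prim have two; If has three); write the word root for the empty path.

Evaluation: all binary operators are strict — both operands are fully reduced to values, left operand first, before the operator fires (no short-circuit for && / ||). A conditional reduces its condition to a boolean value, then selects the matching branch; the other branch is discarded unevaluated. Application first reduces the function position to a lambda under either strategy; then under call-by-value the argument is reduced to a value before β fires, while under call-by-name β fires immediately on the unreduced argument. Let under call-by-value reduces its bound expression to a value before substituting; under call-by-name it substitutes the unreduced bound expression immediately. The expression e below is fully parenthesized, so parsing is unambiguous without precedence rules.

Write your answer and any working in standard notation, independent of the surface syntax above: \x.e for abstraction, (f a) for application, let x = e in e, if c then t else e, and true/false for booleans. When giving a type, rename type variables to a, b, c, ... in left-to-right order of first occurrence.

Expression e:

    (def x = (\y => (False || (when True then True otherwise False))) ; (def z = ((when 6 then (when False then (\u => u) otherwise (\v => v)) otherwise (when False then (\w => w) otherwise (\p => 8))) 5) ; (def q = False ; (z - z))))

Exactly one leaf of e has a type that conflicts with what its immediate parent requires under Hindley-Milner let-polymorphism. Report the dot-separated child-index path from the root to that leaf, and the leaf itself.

Answer: 1.0.0.0 : 6

Trace:
  unify Bool ~ Bool
  unify Bool ~ Bool
  unify Bool ~ Bool
  unify Bool ~ Bool
\y._ : a -> Bool
let x : forall. a -> Bool
  unify Int ~ Bool
  FAIL: mismatch Int ~ Bool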